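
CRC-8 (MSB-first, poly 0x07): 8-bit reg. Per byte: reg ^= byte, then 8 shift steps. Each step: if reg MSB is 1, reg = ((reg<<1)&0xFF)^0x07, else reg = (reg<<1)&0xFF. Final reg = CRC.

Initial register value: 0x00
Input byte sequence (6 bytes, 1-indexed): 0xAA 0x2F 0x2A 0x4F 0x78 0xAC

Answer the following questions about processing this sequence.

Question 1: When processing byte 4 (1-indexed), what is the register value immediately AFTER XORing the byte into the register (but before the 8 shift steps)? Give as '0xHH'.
Answer: 0x3B

Derivation:
Register before byte 4: 0x74
Byte 4: 0x4F
0x74 XOR 0x4F = 0x3B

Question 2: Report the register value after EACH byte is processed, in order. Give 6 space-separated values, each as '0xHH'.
0x5F 0x57 0x74 0xA1 0x01 0x4A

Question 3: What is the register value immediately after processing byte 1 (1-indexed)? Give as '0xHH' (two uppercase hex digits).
After byte 1 (0xAA): reg=0x5F

Answer: 0x5F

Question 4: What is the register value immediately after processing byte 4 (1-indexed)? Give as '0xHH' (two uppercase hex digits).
Answer: 0xA1

Derivation:
After byte 1 (0xAA): reg=0x5F
After byte 2 (0x2F): reg=0x57
After byte 3 (0x2A): reg=0x74
After byte 4 (0x4F): reg=0xA1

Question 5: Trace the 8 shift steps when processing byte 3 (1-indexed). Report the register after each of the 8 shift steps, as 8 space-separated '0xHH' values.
After byte 1 (0xAA): reg=0x5F
After byte 2 (0x2F): reg=0x57
Register before byte 3: 0x57
After XOR with byte 0x2A: 0x7D

Answer: 0xFA 0xF3 0xE1 0xC5 0x8D 0x1D 0x3A 0x74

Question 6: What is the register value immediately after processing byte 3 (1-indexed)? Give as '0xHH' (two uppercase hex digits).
Answer: 0x74

Derivation:
After byte 1 (0xAA): reg=0x5F
After byte 2 (0x2F): reg=0x57
After byte 3 (0x2A): reg=0x74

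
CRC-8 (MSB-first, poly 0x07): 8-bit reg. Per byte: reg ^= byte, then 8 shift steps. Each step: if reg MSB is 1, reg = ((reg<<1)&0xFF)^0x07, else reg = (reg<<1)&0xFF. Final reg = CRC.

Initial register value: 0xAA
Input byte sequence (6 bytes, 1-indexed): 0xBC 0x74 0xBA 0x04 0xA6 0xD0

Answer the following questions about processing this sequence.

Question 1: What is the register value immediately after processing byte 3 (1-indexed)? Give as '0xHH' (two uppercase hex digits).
Answer: 0x06

Derivation:
After byte 1 (0xBC): reg=0x62
After byte 2 (0x74): reg=0x62
After byte 3 (0xBA): reg=0x06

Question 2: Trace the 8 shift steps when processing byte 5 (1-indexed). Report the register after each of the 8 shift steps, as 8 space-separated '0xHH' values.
Answer: 0x57 0xAE 0x5B 0xB6 0x6B 0xD6 0xAB 0x51

Derivation:
After byte 1 (0xBC): reg=0x62
After byte 2 (0x74): reg=0x62
After byte 3 (0xBA): reg=0x06
After byte 4 (0x04): reg=0x0E
Register before byte 5: 0x0E
After XOR with byte 0xA6: 0xA8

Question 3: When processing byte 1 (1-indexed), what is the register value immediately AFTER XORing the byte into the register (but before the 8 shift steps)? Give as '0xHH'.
Answer: 0x16

Derivation:
Register before byte 1: 0xAA
Byte 1: 0xBC
0xAA XOR 0xBC = 0x16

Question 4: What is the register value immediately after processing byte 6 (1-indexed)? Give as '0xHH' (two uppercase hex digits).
After byte 1 (0xBC): reg=0x62
After byte 2 (0x74): reg=0x62
After byte 3 (0xBA): reg=0x06
After byte 4 (0x04): reg=0x0E
After byte 5 (0xA6): reg=0x51
After byte 6 (0xD0): reg=0x8E

Answer: 0x8E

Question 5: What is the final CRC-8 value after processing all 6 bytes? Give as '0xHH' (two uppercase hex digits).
Answer: 0x8E

Derivation:
After byte 1 (0xBC): reg=0x62
After byte 2 (0x74): reg=0x62
After byte 3 (0xBA): reg=0x06
After byte 4 (0x04): reg=0x0E
After byte 5 (0xA6): reg=0x51
After byte 6 (0xD0): reg=0x8E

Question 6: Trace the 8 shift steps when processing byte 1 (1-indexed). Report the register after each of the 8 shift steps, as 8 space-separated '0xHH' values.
Register before byte 1: 0xAA
After XOR with byte 0xBC: 0x16

Answer: 0x2C 0x58 0xB0 0x67 0xCE 0x9B 0x31 0x62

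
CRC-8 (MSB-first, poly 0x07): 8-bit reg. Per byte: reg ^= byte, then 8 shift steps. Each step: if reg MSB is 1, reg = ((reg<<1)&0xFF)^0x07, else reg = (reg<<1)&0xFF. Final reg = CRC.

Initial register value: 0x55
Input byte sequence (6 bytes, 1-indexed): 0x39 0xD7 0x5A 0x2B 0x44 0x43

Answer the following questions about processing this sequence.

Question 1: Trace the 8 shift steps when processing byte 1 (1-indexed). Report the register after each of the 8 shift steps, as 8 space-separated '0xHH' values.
Register before byte 1: 0x55
After XOR with byte 0x39: 0x6C

Answer: 0xD8 0xB7 0x69 0xD2 0xA3 0x41 0x82 0x03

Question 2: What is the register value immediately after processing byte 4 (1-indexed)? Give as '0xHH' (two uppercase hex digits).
After byte 1 (0x39): reg=0x03
After byte 2 (0xD7): reg=0x22
After byte 3 (0x5A): reg=0x6F
After byte 4 (0x2B): reg=0xDB

Answer: 0xDB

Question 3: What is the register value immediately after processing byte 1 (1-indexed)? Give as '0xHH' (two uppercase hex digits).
Answer: 0x03

Derivation:
After byte 1 (0x39): reg=0x03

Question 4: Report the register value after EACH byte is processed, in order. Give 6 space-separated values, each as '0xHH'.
0x03 0x22 0x6F 0xDB 0xD4 0xEC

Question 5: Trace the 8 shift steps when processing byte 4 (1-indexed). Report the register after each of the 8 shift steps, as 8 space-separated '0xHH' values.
After byte 1 (0x39): reg=0x03
After byte 2 (0xD7): reg=0x22
After byte 3 (0x5A): reg=0x6F
Register before byte 4: 0x6F
After XOR with byte 0x2B: 0x44

Answer: 0x88 0x17 0x2E 0x5C 0xB8 0x77 0xEE 0xDB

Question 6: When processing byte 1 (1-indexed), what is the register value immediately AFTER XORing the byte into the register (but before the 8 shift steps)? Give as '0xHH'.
Answer: 0x6C

Derivation:
Register before byte 1: 0x55
Byte 1: 0x39
0x55 XOR 0x39 = 0x6C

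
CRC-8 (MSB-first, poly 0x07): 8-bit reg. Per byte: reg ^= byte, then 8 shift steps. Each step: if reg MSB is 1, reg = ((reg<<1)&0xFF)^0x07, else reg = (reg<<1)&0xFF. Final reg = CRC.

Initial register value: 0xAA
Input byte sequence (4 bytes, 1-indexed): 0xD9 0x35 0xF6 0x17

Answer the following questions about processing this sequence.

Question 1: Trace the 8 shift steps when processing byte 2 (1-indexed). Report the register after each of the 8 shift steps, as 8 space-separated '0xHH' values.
Answer: 0xD6 0xAB 0x51 0xA2 0x43 0x86 0x0B 0x16

Derivation:
After byte 1 (0xD9): reg=0x5E
Register before byte 2: 0x5E
After XOR with byte 0x35: 0x6B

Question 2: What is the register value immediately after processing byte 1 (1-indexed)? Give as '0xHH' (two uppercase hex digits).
Answer: 0x5E

Derivation:
After byte 1 (0xD9): reg=0x5E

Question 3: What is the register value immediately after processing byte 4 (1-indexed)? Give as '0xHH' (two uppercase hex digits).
After byte 1 (0xD9): reg=0x5E
After byte 2 (0x35): reg=0x16
After byte 3 (0xF6): reg=0xAE
After byte 4 (0x17): reg=0x26

Answer: 0x26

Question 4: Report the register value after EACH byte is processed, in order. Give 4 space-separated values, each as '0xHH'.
0x5E 0x16 0xAE 0x26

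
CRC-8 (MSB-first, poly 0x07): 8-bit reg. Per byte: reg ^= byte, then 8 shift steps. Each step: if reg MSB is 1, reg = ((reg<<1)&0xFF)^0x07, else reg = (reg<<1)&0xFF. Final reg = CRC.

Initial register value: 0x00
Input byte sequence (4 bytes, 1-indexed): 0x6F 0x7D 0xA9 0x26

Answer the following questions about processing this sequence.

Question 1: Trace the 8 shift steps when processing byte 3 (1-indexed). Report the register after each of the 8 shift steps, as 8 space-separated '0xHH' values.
Answer: 0xD1 0xA5 0x4D 0x9A 0x33 0x66 0xCC 0x9F

Derivation:
After byte 1 (0x6F): reg=0x0A
After byte 2 (0x7D): reg=0x42
Register before byte 3: 0x42
After XOR with byte 0xA9: 0xEB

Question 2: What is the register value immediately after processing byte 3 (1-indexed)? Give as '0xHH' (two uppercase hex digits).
After byte 1 (0x6F): reg=0x0A
After byte 2 (0x7D): reg=0x42
After byte 3 (0xA9): reg=0x9F

Answer: 0x9F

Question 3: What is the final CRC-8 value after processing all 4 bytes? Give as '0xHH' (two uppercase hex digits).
After byte 1 (0x6F): reg=0x0A
After byte 2 (0x7D): reg=0x42
After byte 3 (0xA9): reg=0x9F
After byte 4 (0x26): reg=0x26

Answer: 0x26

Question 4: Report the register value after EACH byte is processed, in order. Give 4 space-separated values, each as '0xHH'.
0x0A 0x42 0x9F 0x26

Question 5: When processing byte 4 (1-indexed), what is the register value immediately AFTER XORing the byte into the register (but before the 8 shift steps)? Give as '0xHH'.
Answer: 0xB9

Derivation:
Register before byte 4: 0x9F
Byte 4: 0x26
0x9F XOR 0x26 = 0xB9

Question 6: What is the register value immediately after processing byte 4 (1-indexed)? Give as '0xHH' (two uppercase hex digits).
After byte 1 (0x6F): reg=0x0A
After byte 2 (0x7D): reg=0x42
After byte 3 (0xA9): reg=0x9F
After byte 4 (0x26): reg=0x26

Answer: 0x26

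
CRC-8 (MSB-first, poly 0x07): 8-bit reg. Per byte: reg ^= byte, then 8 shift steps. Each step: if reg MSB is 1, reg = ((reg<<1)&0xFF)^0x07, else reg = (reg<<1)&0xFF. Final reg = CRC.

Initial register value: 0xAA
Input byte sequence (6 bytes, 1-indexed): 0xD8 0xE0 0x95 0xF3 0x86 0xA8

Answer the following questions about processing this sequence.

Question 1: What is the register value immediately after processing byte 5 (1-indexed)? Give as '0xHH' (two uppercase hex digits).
Answer: 0xE7

Derivation:
After byte 1 (0xD8): reg=0x59
After byte 2 (0xE0): reg=0x26
After byte 3 (0x95): reg=0x10
After byte 4 (0xF3): reg=0xA7
After byte 5 (0x86): reg=0xE7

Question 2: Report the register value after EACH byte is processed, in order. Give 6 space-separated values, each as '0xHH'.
0x59 0x26 0x10 0xA7 0xE7 0xEA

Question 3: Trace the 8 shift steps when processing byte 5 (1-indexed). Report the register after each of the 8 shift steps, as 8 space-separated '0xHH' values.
After byte 1 (0xD8): reg=0x59
After byte 2 (0xE0): reg=0x26
After byte 3 (0x95): reg=0x10
After byte 4 (0xF3): reg=0xA7
Register before byte 5: 0xA7
After XOR with byte 0x86: 0x21

Answer: 0x42 0x84 0x0F 0x1E 0x3C 0x78 0xF0 0xE7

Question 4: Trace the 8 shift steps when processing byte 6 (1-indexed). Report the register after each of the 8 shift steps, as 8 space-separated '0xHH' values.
Answer: 0x9E 0x3B 0x76 0xEC 0xDF 0xB9 0x75 0xEA

Derivation:
After byte 1 (0xD8): reg=0x59
After byte 2 (0xE0): reg=0x26
After byte 3 (0x95): reg=0x10
After byte 4 (0xF3): reg=0xA7
After byte 5 (0x86): reg=0xE7
Register before byte 6: 0xE7
After XOR with byte 0xA8: 0x4F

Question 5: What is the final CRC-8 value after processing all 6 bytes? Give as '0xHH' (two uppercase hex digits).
After byte 1 (0xD8): reg=0x59
After byte 2 (0xE0): reg=0x26
After byte 3 (0x95): reg=0x10
After byte 4 (0xF3): reg=0xA7
After byte 5 (0x86): reg=0xE7
After byte 6 (0xA8): reg=0xEA

Answer: 0xEA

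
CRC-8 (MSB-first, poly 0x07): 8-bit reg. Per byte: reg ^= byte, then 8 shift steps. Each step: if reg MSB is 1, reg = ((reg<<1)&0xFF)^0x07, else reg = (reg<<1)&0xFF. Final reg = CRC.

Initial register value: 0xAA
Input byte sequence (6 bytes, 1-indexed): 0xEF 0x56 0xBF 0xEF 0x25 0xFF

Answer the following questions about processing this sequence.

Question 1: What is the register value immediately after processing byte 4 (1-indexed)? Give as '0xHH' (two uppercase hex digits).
After byte 1 (0xEF): reg=0xDC
After byte 2 (0x56): reg=0xBF
After byte 3 (0xBF): reg=0x00
After byte 4 (0xEF): reg=0x83

Answer: 0x83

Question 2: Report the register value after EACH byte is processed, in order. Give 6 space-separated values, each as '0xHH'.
0xDC 0xBF 0x00 0x83 0x7B 0x95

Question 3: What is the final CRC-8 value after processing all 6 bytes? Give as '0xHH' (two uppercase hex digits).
After byte 1 (0xEF): reg=0xDC
After byte 2 (0x56): reg=0xBF
After byte 3 (0xBF): reg=0x00
After byte 4 (0xEF): reg=0x83
After byte 5 (0x25): reg=0x7B
After byte 6 (0xFF): reg=0x95

Answer: 0x95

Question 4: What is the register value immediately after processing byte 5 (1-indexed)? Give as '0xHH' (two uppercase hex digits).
After byte 1 (0xEF): reg=0xDC
After byte 2 (0x56): reg=0xBF
After byte 3 (0xBF): reg=0x00
After byte 4 (0xEF): reg=0x83
After byte 5 (0x25): reg=0x7B

Answer: 0x7B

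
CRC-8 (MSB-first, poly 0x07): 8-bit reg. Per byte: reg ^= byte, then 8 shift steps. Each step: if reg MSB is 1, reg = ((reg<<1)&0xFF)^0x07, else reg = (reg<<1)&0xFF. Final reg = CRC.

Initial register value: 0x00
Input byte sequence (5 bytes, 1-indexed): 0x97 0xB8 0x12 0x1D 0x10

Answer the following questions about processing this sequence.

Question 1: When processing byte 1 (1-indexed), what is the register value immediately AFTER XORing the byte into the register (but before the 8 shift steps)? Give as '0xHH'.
Register before byte 1: 0x00
Byte 1: 0x97
0x00 XOR 0x97 = 0x97

Answer: 0x97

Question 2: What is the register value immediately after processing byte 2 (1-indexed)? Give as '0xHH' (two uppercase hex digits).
Answer: 0xAB

Derivation:
After byte 1 (0x97): reg=0xEC
After byte 2 (0xB8): reg=0xAB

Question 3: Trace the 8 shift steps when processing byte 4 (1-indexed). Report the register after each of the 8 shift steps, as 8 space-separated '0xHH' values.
Answer: 0x76 0xEC 0xDF 0xB9 0x75 0xEA 0xD3 0xA1

Derivation:
After byte 1 (0x97): reg=0xEC
After byte 2 (0xB8): reg=0xAB
After byte 3 (0x12): reg=0x26
Register before byte 4: 0x26
After XOR with byte 0x1D: 0x3B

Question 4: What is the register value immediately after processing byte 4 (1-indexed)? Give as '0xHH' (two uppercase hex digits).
After byte 1 (0x97): reg=0xEC
After byte 2 (0xB8): reg=0xAB
After byte 3 (0x12): reg=0x26
After byte 4 (0x1D): reg=0xA1

Answer: 0xA1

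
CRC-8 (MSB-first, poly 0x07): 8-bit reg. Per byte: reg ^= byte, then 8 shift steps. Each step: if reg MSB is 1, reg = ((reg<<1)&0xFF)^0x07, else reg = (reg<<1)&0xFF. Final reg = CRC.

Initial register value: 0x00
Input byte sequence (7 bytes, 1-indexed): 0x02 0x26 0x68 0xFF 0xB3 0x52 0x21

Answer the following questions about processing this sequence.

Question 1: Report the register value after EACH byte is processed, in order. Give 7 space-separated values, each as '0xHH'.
0x0E 0xD8 0x19 0xBC 0x2D 0x7A 0x86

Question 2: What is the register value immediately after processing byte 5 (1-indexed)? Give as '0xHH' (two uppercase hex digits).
After byte 1 (0x02): reg=0x0E
After byte 2 (0x26): reg=0xD8
After byte 3 (0x68): reg=0x19
After byte 4 (0xFF): reg=0xBC
After byte 5 (0xB3): reg=0x2D

Answer: 0x2D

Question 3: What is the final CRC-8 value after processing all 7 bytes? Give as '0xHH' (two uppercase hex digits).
After byte 1 (0x02): reg=0x0E
After byte 2 (0x26): reg=0xD8
After byte 3 (0x68): reg=0x19
After byte 4 (0xFF): reg=0xBC
After byte 5 (0xB3): reg=0x2D
After byte 6 (0x52): reg=0x7A
After byte 7 (0x21): reg=0x86

Answer: 0x86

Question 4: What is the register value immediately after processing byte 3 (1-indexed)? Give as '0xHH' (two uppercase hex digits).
After byte 1 (0x02): reg=0x0E
After byte 2 (0x26): reg=0xD8
After byte 3 (0x68): reg=0x19

Answer: 0x19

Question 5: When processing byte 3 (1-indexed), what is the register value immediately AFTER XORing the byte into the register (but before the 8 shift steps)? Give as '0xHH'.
Answer: 0xB0

Derivation:
Register before byte 3: 0xD8
Byte 3: 0x68
0xD8 XOR 0x68 = 0xB0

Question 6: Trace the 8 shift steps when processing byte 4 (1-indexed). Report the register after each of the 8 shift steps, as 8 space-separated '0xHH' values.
Answer: 0xCB 0x91 0x25 0x4A 0x94 0x2F 0x5E 0xBC

Derivation:
After byte 1 (0x02): reg=0x0E
After byte 2 (0x26): reg=0xD8
After byte 3 (0x68): reg=0x19
Register before byte 4: 0x19
After XOR with byte 0xFF: 0xE6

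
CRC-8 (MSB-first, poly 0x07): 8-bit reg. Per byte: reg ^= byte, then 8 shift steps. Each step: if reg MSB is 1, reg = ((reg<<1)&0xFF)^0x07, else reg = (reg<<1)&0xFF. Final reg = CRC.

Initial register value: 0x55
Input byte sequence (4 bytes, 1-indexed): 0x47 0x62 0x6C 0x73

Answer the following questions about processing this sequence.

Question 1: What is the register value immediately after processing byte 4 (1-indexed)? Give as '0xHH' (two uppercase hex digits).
Answer: 0x0F

Derivation:
After byte 1 (0x47): reg=0x7E
After byte 2 (0x62): reg=0x54
After byte 3 (0x6C): reg=0xA8
After byte 4 (0x73): reg=0x0F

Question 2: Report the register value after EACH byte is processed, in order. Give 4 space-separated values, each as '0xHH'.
0x7E 0x54 0xA8 0x0F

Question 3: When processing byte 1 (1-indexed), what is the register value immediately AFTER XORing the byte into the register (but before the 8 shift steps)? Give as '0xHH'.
Register before byte 1: 0x55
Byte 1: 0x47
0x55 XOR 0x47 = 0x12

Answer: 0x12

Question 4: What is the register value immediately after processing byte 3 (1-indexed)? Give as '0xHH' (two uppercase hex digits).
After byte 1 (0x47): reg=0x7E
After byte 2 (0x62): reg=0x54
After byte 3 (0x6C): reg=0xA8

Answer: 0xA8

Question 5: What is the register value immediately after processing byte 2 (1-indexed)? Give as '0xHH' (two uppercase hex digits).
Answer: 0x54

Derivation:
After byte 1 (0x47): reg=0x7E
After byte 2 (0x62): reg=0x54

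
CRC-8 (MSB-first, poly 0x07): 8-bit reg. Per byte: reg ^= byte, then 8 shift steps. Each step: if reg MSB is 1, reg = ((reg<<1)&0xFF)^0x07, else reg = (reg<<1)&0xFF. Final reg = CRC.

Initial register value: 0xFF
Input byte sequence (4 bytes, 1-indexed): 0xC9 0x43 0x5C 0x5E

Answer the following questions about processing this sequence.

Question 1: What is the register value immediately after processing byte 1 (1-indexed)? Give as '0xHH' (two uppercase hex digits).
After byte 1 (0xC9): reg=0x82

Answer: 0x82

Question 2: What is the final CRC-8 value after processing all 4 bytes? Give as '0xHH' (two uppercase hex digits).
After byte 1 (0xC9): reg=0x82
After byte 2 (0x43): reg=0x49
After byte 3 (0x5C): reg=0x6B
After byte 4 (0x5E): reg=0x8B

Answer: 0x8B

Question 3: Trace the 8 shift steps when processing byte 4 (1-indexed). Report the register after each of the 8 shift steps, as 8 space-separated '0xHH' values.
Answer: 0x6A 0xD4 0xAF 0x59 0xB2 0x63 0xC6 0x8B

Derivation:
After byte 1 (0xC9): reg=0x82
After byte 2 (0x43): reg=0x49
After byte 3 (0x5C): reg=0x6B
Register before byte 4: 0x6B
After XOR with byte 0x5E: 0x35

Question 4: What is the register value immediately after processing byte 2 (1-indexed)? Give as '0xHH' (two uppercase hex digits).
After byte 1 (0xC9): reg=0x82
After byte 2 (0x43): reg=0x49

Answer: 0x49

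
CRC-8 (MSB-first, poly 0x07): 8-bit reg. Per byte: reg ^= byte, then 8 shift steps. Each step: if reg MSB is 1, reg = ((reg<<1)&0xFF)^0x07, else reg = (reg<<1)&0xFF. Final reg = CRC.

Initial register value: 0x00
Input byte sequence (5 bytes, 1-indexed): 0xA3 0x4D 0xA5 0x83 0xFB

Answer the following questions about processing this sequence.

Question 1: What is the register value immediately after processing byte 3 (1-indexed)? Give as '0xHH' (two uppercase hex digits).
After byte 1 (0xA3): reg=0x60
After byte 2 (0x4D): reg=0xC3
After byte 3 (0xA5): reg=0x35

Answer: 0x35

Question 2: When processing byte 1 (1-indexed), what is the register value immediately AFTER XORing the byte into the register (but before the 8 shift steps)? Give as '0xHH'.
Register before byte 1: 0x00
Byte 1: 0xA3
0x00 XOR 0xA3 = 0xA3

Answer: 0xA3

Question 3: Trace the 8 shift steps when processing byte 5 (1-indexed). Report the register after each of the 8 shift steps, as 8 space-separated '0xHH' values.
Answer: 0xE7 0xC9 0x95 0x2D 0x5A 0xB4 0x6F 0xDE

Derivation:
After byte 1 (0xA3): reg=0x60
After byte 2 (0x4D): reg=0xC3
After byte 3 (0xA5): reg=0x35
After byte 4 (0x83): reg=0x0B
Register before byte 5: 0x0B
After XOR with byte 0xFB: 0xF0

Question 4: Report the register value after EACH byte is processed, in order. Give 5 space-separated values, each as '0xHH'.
0x60 0xC3 0x35 0x0B 0xDE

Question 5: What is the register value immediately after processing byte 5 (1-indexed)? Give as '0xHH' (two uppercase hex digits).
After byte 1 (0xA3): reg=0x60
After byte 2 (0x4D): reg=0xC3
After byte 3 (0xA5): reg=0x35
After byte 4 (0x83): reg=0x0B
After byte 5 (0xFB): reg=0xDE

Answer: 0xDE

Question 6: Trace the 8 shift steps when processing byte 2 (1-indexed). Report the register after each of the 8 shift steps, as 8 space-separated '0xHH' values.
Answer: 0x5A 0xB4 0x6F 0xDE 0xBB 0x71 0xE2 0xC3

Derivation:
After byte 1 (0xA3): reg=0x60
Register before byte 2: 0x60
After XOR with byte 0x4D: 0x2D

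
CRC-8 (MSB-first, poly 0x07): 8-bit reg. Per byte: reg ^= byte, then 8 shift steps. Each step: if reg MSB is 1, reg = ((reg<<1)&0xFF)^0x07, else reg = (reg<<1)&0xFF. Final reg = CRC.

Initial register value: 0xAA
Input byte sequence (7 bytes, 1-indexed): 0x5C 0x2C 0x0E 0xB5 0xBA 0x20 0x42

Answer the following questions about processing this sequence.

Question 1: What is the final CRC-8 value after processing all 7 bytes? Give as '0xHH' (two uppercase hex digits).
Answer: 0x2F

Derivation:
After byte 1 (0x5C): reg=0xCC
After byte 2 (0x2C): reg=0xAE
After byte 3 (0x0E): reg=0x69
After byte 4 (0xB5): reg=0x1A
After byte 5 (0xBA): reg=0x69
After byte 6 (0x20): reg=0xF8
After byte 7 (0x42): reg=0x2F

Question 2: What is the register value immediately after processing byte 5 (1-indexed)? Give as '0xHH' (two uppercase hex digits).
Answer: 0x69

Derivation:
After byte 1 (0x5C): reg=0xCC
After byte 2 (0x2C): reg=0xAE
After byte 3 (0x0E): reg=0x69
After byte 4 (0xB5): reg=0x1A
After byte 5 (0xBA): reg=0x69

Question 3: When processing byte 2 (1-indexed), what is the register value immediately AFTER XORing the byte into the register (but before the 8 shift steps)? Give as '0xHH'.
Register before byte 2: 0xCC
Byte 2: 0x2C
0xCC XOR 0x2C = 0xE0

Answer: 0xE0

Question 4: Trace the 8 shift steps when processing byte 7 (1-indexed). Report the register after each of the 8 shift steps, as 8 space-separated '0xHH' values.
After byte 1 (0x5C): reg=0xCC
After byte 2 (0x2C): reg=0xAE
After byte 3 (0x0E): reg=0x69
After byte 4 (0xB5): reg=0x1A
After byte 5 (0xBA): reg=0x69
After byte 6 (0x20): reg=0xF8
Register before byte 7: 0xF8
After XOR with byte 0x42: 0xBA

Answer: 0x73 0xE6 0xCB 0x91 0x25 0x4A 0x94 0x2F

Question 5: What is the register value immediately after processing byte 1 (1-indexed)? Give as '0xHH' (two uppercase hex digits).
After byte 1 (0x5C): reg=0xCC

Answer: 0xCC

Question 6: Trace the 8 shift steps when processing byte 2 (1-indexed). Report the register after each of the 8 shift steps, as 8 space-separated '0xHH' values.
After byte 1 (0x5C): reg=0xCC
Register before byte 2: 0xCC
After XOR with byte 0x2C: 0xE0

Answer: 0xC7 0x89 0x15 0x2A 0x54 0xA8 0x57 0xAE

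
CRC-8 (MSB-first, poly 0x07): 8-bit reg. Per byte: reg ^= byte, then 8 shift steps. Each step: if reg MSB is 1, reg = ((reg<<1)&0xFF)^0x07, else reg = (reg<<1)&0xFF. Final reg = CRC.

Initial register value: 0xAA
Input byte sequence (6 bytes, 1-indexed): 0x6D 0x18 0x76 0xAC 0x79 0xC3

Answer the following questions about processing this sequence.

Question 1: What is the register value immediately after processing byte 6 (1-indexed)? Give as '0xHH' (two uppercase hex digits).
Answer: 0xC2

Derivation:
After byte 1 (0x6D): reg=0x5B
After byte 2 (0x18): reg=0xCE
After byte 3 (0x76): reg=0x21
After byte 4 (0xAC): reg=0xAA
After byte 5 (0x79): reg=0x37
After byte 6 (0xC3): reg=0xC2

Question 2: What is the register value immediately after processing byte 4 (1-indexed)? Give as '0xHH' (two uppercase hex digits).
Answer: 0xAA

Derivation:
After byte 1 (0x6D): reg=0x5B
After byte 2 (0x18): reg=0xCE
After byte 3 (0x76): reg=0x21
After byte 4 (0xAC): reg=0xAA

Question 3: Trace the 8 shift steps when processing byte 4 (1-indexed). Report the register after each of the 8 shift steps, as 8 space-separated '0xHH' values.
Answer: 0x1D 0x3A 0x74 0xE8 0xD7 0xA9 0x55 0xAA

Derivation:
After byte 1 (0x6D): reg=0x5B
After byte 2 (0x18): reg=0xCE
After byte 3 (0x76): reg=0x21
Register before byte 4: 0x21
After XOR with byte 0xAC: 0x8D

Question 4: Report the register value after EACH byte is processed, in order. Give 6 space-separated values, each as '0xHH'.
0x5B 0xCE 0x21 0xAA 0x37 0xC2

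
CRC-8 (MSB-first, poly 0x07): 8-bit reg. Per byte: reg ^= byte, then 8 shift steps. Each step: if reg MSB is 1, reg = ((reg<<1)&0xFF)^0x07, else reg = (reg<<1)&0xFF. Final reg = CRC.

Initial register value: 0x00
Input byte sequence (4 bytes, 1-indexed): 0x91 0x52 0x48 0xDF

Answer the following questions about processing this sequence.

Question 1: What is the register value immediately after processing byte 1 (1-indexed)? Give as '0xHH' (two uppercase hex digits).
Answer: 0xFE

Derivation:
After byte 1 (0x91): reg=0xFE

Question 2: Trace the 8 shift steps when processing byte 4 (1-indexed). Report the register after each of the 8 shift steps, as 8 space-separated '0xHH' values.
Answer: 0x8F 0x19 0x32 0x64 0xC8 0x97 0x29 0x52

Derivation:
After byte 1 (0x91): reg=0xFE
After byte 2 (0x52): reg=0x4D
After byte 3 (0x48): reg=0x1B
Register before byte 4: 0x1B
After XOR with byte 0xDF: 0xC4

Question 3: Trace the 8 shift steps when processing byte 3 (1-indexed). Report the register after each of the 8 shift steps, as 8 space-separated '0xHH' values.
After byte 1 (0x91): reg=0xFE
After byte 2 (0x52): reg=0x4D
Register before byte 3: 0x4D
After XOR with byte 0x48: 0x05

Answer: 0x0A 0x14 0x28 0x50 0xA0 0x47 0x8E 0x1B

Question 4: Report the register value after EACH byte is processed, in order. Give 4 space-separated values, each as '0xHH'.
0xFE 0x4D 0x1B 0x52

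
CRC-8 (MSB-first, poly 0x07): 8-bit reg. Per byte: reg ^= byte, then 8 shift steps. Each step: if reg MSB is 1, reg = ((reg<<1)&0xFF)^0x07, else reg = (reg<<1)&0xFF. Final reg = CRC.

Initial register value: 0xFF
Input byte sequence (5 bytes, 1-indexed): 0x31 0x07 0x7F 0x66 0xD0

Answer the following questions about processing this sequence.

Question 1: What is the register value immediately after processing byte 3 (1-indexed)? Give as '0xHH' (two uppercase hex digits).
Answer: 0xB0

Derivation:
After byte 1 (0x31): reg=0x64
After byte 2 (0x07): reg=0x2E
After byte 3 (0x7F): reg=0xB0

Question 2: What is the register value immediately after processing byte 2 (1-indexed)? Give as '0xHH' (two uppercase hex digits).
Answer: 0x2E

Derivation:
After byte 1 (0x31): reg=0x64
After byte 2 (0x07): reg=0x2E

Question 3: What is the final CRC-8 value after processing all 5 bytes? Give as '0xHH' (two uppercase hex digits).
Answer: 0xFA

Derivation:
After byte 1 (0x31): reg=0x64
After byte 2 (0x07): reg=0x2E
After byte 3 (0x7F): reg=0xB0
After byte 4 (0x66): reg=0x2C
After byte 5 (0xD0): reg=0xFA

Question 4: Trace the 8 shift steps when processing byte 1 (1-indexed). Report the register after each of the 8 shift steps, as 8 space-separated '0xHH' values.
Answer: 0x9B 0x31 0x62 0xC4 0x8F 0x19 0x32 0x64

Derivation:
Register before byte 1: 0xFF
After XOR with byte 0x31: 0xCE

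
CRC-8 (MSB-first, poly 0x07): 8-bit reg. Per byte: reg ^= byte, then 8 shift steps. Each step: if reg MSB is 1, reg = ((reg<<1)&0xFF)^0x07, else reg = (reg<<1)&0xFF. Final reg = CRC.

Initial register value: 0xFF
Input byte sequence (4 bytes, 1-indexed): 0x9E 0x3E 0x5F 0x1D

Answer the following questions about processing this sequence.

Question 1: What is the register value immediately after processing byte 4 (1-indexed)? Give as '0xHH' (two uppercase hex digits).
After byte 1 (0x9E): reg=0x20
After byte 2 (0x3E): reg=0x5A
After byte 3 (0x5F): reg=0x1B
After byte 4 (0x1D): reg=0x12

Answer: 0x12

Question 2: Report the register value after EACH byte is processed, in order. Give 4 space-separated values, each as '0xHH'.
0x20 0x5A 0x1B 0x12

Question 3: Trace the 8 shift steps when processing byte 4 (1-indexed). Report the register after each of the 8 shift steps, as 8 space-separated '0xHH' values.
Answer: 0x0C 0x18 0x30 0x60 0xC0 0x87 0x09 0x12

Derivation:
After byte 1 (0x9E): reg=0x20
After byte 2 (0x3E): reg=0x5A
After byte 3 (0x5F): reg=0x1B
Register before byte 4: 0x1B
After XOR with byte 0x1D: 0x06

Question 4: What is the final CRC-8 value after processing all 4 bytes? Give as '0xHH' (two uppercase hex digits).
After byte 1 (0x9E): reg=0x20
After byte 2 (0x3E): reg=0x5A
After byte 3 (0x5F): reg=0x1B
After byte 4 (0x1D): reg=0x12

Answer: 0x12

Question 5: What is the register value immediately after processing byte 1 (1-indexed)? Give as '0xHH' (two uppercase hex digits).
After byte 1 (0x9E): reg=0x20

Answer: 0x20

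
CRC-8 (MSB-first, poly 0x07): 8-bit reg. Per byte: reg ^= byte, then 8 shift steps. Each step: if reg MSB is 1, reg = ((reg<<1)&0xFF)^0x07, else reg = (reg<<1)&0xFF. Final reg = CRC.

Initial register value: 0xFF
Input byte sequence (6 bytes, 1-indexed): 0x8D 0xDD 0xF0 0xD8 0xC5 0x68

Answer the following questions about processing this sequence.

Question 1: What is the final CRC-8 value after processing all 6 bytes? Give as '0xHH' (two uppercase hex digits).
Answer: 0xD6

Derivation:
After byte 1 (0x8D): reg=0x59
After byte 2 (0xDD): reg=0x95
After byte 3 (0xF0): reg=0x3C
After byte 4 (0xD8): reg=0xB2
After byte 5 (0xC5): reg=0x42
After byte 6 (0x68): reg=0xD6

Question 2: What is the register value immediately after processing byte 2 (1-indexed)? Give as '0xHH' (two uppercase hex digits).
Answer: 0x95

Derivation:
After byte 1 (0x8D): reg=0x59
After byte 2 (0xDD): reg=0x95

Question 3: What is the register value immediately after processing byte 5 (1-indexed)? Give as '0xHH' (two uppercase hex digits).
Answer: 0x42

Derivation:
After byte 1 (0x8D): reg=0x59
After byte 2 (0xDD): reg=0x95
After byte 3 (0xF0): reg=0x3C
After byte 4 (0xD8): reg=0xB2
After byte 5 (0xC5): reg=0x42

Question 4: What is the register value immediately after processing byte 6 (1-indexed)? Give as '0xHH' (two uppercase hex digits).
Answer: 0xD6

Derivation:
After byte 1 (0x8D): reg=0x59
After byte 2 (0xDD): reg=0x95
After byte 3 (0xF0): reg=0x3C
After byte 4 (0xD8): reg=0xB2
After byte 5 (0xC5): reg=0x42
After byte 6 (0x68): reg=0xD6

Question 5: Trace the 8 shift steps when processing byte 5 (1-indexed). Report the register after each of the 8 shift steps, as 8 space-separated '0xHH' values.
After byte 1 (0x8D): reg=0x59
After byte 2 (0xDD): reg=0x95
After byte 3 (0xF0): reg=0x3C
After byte 4 (0xD8): reg=0xB2
Register before byte 5: 0xB2
After XOR with byte 0xC5: 0x77

Answer: 0xEE 0xDB 0xB1 0x65 0xCA 0x93 0x21 0x42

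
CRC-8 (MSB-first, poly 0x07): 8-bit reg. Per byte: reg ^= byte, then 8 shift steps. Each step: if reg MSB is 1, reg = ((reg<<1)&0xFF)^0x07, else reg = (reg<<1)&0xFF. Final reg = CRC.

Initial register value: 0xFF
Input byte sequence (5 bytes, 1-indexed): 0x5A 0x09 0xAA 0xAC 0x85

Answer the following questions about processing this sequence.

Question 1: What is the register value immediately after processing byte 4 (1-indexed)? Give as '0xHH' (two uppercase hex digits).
After byte 1 (0x5A): reg=0x72
After byte 2 (0x09): reg=0x66
After byte 3 (0xAA): reg=0x6A
After byte 4 (0xAC): reg=0x5C

Answer: 0x5C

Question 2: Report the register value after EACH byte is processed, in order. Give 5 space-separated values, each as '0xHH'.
0x72 0x66 0x6A 0x5C 0x01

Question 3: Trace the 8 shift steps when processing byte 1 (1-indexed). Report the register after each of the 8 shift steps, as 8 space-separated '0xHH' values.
Answer: 0x4D 0x9A 0x33 0x66 0xCC 0x9F 0x39 0x72

Derivation:
Register before byte 1: 0xFF
After XOR with byte 0x5A: 0xA5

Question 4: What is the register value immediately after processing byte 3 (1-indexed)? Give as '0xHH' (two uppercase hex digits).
Answer: 0x6A

Derivation:
After byte 1 (0x5A): reg=0x72
After byte 2 (0x09): reg=0x66
After byte 3 (0xAA): reg=0x6A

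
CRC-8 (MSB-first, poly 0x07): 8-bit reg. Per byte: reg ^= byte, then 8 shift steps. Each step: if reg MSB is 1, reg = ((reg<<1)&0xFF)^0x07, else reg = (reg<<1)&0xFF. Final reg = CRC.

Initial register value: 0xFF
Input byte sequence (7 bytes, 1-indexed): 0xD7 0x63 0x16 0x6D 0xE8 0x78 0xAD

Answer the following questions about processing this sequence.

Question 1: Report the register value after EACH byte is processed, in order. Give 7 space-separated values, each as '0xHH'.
0xD8 0x28 0xBA 0x2B 0x47 0xBD 0x70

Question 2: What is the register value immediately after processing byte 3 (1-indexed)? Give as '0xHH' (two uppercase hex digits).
After byte 1 (0xD7): reg=0xD8
After byte 2 (0x63): reg=0x28
After byte 3 (0x16): reg=0xBA

Answer: 0xBA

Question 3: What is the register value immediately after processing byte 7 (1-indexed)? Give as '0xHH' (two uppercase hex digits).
After byte 1 (0xD7): reg=0xD8
After byte 2 (0x63): reg=0x28
After byte 3 (0x16): reg=0xBA
After byte 4 (0x6D): reg=0x2B
After byte 5 (0xE8): reg=0x47
After byte 6 (0x78): reg=0xBD
After byte 7 (0xAD): reg=0x70

Answer: 0x70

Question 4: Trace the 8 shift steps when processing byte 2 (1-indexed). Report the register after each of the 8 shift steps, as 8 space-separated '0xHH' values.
Answer: 0x71 0xE2 0xC3 0x81 0x05 0x0A 0x14 0x28

Derivation:
After byte 1 (0xD7): reg=0xD8
Register before byte 2: 0xD8
After XOR with byte 0x63: 0xBB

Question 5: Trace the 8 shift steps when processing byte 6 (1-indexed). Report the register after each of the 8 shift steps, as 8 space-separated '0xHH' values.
Answer: 0x7E 0xFC 0xFF 0xF9 0xF5 0xED 0xDD 0xBD

Derivation:
After byte 1 (0xD7): reg=0xD8
After byte 2 (0x63): reg=0x28
After byte 3 (0x16): reg=0xBA
After byte 4 (0x6D): reg=0x2B
After byte 5 (0xE8): reg=0x47
Register before byte 6: 0x47
After XOR with byte 0x78: 0x3F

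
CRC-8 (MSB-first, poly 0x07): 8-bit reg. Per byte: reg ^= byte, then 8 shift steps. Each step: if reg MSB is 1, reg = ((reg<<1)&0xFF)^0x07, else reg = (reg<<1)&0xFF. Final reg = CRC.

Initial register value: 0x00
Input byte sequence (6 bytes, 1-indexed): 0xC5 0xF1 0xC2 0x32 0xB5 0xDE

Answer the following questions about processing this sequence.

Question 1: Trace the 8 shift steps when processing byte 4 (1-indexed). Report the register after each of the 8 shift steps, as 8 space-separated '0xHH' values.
After byte 1 (0xC5): reg=0x55
After byte 2 (0xF1): reg=0x75
After byte 3 (0xC2): reg=0x0C
Register before byte 4: 0x0C
After XOR with byte 0x32: 0x3E

Answer: 0x7C 0xF8 0xF7 0xE9 0xD5 0xAD 0x5D 0xBA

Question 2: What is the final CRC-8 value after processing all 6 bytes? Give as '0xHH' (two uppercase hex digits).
Answer: 0xD7

Derivation:
After byte 1 (0xC5): reg=0x55
After byte 2 (0xF1): reg=0x75
After byte 3 (0xC2): reg=0x0C
After byte 4 (0x32): reg=0xBA
After byte 5 (0xB5): reg=0x2D
After byte 6 (0xDE): reg=0xD7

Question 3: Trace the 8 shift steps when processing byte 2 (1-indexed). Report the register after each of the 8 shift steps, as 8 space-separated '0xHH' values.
Answer: 0x4F 0x9E 0x3B 0x76 0xEC 0xDF 0xB9 0x75

Derivation:
After byte 1 (0xC5): reg=0x55
Register before byte 2: 0x55
After XOR with byte 0xF1: 0xA4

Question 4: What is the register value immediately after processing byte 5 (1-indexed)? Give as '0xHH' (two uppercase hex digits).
Answer: 0x2D

Derivation:
After byte 1 (0xC5): reg=0x55
After byte 2 (0xF1): reg=0x75
After byte 3 (0xC2): reg=0x0C
After byte 4 (0x32): reg=0xBA
After byte 5 (0xB5): reg=0x2D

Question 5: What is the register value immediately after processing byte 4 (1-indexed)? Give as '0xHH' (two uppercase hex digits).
After byte 1 (0xC5): reg=0x55
After byte 2 (0xF1): reg=0x75
After byte 3 (0xC2): reg=0x0C
After byte 4 (0x32): reg=0xBA

Answer: 0xBA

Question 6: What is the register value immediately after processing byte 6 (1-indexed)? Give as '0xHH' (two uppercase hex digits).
After byte 1 (0xC5): reg=0x55
After byte 2 (0xF1): reg=0x75
After byte 3 (0xC2): reg=0x0C
After byte 4 (0x32): reg=0xBA
After byte 5 (0xB5): reg=0x2D
After byte 6 (0xDE): reg=0xD7

Answer: 0xD7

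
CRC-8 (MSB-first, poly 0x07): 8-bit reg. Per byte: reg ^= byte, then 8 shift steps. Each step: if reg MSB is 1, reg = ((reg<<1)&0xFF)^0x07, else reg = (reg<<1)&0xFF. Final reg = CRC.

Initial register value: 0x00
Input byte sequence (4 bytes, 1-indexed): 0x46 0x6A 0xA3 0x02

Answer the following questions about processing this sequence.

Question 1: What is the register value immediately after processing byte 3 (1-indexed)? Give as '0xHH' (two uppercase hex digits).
Answer: 0xEC

Derivation:
After byte 1 (0x46): reg=0xD5
After byte 2 (0x6A): reg=0x34
After byte 3 (0xA3): reg=0xEC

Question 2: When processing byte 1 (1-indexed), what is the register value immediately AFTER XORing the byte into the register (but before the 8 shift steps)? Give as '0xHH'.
Register before byte 1: 0x00
Byte 1: 0x46
0x00 XOR 0x46 = 0x46

Answer: 0x46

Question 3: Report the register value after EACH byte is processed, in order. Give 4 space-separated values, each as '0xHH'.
0xD5 0x34 0xEC 0x84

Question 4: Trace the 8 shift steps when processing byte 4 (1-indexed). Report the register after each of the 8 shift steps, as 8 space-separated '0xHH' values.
After byte 1 (0x46): reg=0xD5
After byte 2 (0x6A): reg=0x34
After byte 3 (0xA3): reg=0xEC
Register before byte 4: 0xEC
After XOR with byte 0x02: 0xEE

Answer: 0xDB 0xB1 0x65 0xCA 0x93 0x21 0x42 0x84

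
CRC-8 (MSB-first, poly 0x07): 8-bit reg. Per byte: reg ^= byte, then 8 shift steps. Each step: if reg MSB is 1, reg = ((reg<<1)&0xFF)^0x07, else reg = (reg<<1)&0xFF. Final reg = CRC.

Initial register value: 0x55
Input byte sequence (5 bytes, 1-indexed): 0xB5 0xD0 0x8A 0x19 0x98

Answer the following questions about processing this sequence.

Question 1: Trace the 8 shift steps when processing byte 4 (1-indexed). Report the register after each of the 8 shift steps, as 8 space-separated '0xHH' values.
Answer: 0xA3 0x41 0x82 0x03 0x06 0x0C 0x18 0x30

Derivation:
After byte 1 (0xB5): reg=0xAE
After byte 2 (0xD0): reg=0x7D
After byte 3 (0x8A): reg=0xCB
Register before byte 4: 0xCB
After XOR with byte 0x19: 0xD2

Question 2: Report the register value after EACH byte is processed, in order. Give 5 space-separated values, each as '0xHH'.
0xAE 0x7D 0xCB 0x30 0x51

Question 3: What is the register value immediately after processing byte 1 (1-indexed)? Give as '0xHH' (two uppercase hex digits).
Answer: 0xAE

Derivation:
After byte 1 (0xB5): reg=0xAE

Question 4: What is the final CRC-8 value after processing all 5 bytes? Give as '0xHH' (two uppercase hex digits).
After byte 1 (0xB5): reg=0xAE
After byte 2 (0xD0): reg=0x7D
After byte 3 (0x8A): reg=0xCB
After byte 4 (0x19): reg=0x30
After byte 5 (0x98): reg=0x51

Answer: 0x51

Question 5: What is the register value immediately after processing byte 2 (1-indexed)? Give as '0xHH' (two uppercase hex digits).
After byte 1 (0xB5): reg=0xAE
After byte 2 (0xD0): reg=0x7D

Answer: 0x7D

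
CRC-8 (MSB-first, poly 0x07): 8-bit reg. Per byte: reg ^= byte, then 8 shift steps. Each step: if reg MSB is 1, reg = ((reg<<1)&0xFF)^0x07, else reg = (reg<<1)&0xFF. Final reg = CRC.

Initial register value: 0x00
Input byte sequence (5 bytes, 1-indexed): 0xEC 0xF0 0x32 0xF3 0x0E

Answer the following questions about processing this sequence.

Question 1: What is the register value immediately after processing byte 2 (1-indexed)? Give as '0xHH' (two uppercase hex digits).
Answer: 0x61

Derivation:
After byte 1 (0xEC): reg=0x8A
After byte 2 (0xF0): reg=0x61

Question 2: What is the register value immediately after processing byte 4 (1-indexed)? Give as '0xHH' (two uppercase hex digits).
After byte 1 (0xEC): reg=0x8A
After byte 2 (0xF0): reg=0x61
After byte 3 (0x32): reg=0xBE
After byte 4 (0xF3): reg=0xE4

Answer: 0xE4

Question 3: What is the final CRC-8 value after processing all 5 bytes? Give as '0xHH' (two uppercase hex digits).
Answer: 0x98

Derivation:
After byte 1 (0xEC): reg=0x8A
After byte 2 (0xF0): reg=0x61
After byte 3 (0x32): reg=0xBE
After byte 4 (0xF3): reg=0xE4
After byte 5 (0x0E): reg=0x98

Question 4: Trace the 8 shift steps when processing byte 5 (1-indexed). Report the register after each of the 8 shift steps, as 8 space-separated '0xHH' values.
After byte 1 (0xEC): reg=0x8A
After byte 2 (0xF0): reg=0x61
After byte 3 (0x32): reg=0xBE
After byte 4 (0xF3): reg=0xE4
Register before byte 5: 0xE4
After XOR with byte 0x0E: 0xEA

Answer: 0xD3 0xA1 0x45 0x8A 0x13 0x26 0x4C 0x98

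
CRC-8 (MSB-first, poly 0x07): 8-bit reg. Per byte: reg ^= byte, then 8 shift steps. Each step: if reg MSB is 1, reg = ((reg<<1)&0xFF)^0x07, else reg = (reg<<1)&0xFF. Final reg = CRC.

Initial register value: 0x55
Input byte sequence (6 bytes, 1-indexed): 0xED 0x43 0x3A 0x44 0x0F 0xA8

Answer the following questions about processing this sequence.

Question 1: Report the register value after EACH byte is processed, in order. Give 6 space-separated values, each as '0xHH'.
0x21 0x29 0x79 0xB3 0x3D 0xE2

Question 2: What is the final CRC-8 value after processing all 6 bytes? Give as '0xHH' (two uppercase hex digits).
Answer: 0xE2

Derivation:
After byte 1 (0xED): reg=0x21
After byte 2 (0x43): reg=0x29
After byte 3 (0x3A): reg=0x79
After byte 4 (0x44): reg=0xB3
After byte 5 (0x0F): reg=0x3D
After byte 6 (0xA8): reg=0xE2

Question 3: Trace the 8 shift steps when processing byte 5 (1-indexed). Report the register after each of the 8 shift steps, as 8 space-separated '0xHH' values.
After byte 1 (0xED): reg=0x21
After byte 2 (0x43): reg=0x29
After byte 3 (0x3A): reg=0x79
After byte 4 (0x44): reg=0xB3
Register before byte 5: 0xB3
After XOR with byte 0x0F: 0xBC

Answer: 0x7F 0xFE 0xFB 0xF1 0xE5 0xCD 0x9D 0x3D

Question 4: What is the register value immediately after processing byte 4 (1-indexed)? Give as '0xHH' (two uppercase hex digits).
Answer: 0xB3

Derivation:
After byte 1 (0xED): reg=0x21
After byte 2 (0x43): reg=0x29
After byte 3 (0x3A): reg=0x79
After byte 4 (0x44): reg=0xB3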